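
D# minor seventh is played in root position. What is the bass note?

D#

The root of D# minor seventh (D#–F#–A#–C#) is D#; that is the bass in root position.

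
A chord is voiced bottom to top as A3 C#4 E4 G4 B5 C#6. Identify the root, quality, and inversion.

The pitch classes A, C#, E, G, B arrange in thirds as A–C#–E–G–B: an A dominant ninth chord.
A is the root of A dominant ninth; root in the bass means root position.

A dominant ninth, root position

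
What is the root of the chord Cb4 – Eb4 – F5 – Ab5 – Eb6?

The distinct letter names are Cb, Eb, F, Ab. Arranged as a stack of thirds they read F–Ab–Cb–Eb, so F is the root (an F half-diminished seventh chord).

F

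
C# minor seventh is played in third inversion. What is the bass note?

B

The seventh of C# minor seventh (C#–E–G#–B) is B; that is the bass in third inversion.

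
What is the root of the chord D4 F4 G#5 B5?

G#

Reordering D, F, G#, B into stacked thirds gives G#–B–D–F; the bottom of that stack, G#, is the root.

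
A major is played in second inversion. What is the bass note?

The fifth of A major (A–C#–E) is E; that is the bass in second inversion.

E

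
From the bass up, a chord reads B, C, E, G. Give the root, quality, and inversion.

C major seventh, third inversion

Reducing to letter names: B, C, E, G. These stack in thirds as C–E–G–B — a C major seventh chord.
The lowest note is B, the seventh of the chord, so this is third inversion (figured bass 4/2).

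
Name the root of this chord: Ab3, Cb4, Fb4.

Fb

Reordering Ab, Cb, Fb into stacked thirds gives Fb–Ab–Cb; the bottom of that stack, Fb, is the root.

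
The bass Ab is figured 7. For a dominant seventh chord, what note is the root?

Ab

The figures 7 mean the root of the chord is in the bass. If Ab is the root of a dominant seventh chord, the root is Ab (chord tones Ab–C–Eb–Gb).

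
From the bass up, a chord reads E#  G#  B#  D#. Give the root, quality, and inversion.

The pitch classes E#, G#, B#, D# arrange in thirds as E#–G#–B#–D#: an E# minor seventh chord.
E# is the root of E# minor seventh; root in the bass means root position (figured bass 7).

E# minor seventh, root position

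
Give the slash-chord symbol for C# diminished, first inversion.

First inversion of C# diminished has the third (E) in the bass. As a slash chord: C#dim/E.

C#dim/E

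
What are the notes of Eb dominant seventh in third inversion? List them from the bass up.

The chord tones are Eb–G–Bb–Db. With the seventh (Db) lowest for third inversion: Db, Eb, G, Bb.

Db, Eb, G, Bb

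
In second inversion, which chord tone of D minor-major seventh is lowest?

In second inversion the fifth is lowest. For D minor-major seventh (D–F–A–C#) that is A.

A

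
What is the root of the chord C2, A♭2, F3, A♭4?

F

C, Ab, F are the tones of an F minor triad (F–Ab–C), making F the root.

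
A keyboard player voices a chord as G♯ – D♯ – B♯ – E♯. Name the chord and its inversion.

Reducing to letter names: G#, D#, B#, E#. These stack in thirds as E#–G#–B#–D# — an E# minor seventh chord.
G# is the third of E# minor seventh; third in the bass means first inversion (figured bass 6/5).

E# minor seventh, first inversion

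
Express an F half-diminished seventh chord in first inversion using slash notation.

Fø7/Ab

First inversion of F half-diminished seventh has the third (Ab) in the bass. As a slash chord: Fø7/Ab.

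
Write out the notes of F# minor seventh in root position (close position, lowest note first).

Spelling F# minor seventh: F#–A–C#–E. In root position the root is bass, giving F#, A, C#, E from the bottom.

F#, A, C#, E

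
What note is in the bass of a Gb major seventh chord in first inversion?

Bb

The third of Gb major seventh (Gb–Bb–Db–F) is Bb; that is the bass in first inversion.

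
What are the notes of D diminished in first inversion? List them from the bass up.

F, Ab, D

Spelling D diminished: D–F–Ab. In first inversion the third is bass, giving F, Ab, D from the bottom.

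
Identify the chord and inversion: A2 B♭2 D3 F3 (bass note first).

The distinct note names are A, Bb, D, F. Stacked in thirds they read Bb–D–F–A, which is a major seventh chord on Bb.
With the seventh (A) in the bass, the chord is in third inversion (figured bass 4/2).

Bb major seventh, third inversion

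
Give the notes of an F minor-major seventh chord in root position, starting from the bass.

F, Ab, C, E

The chord tones are F–Ab–C–E. With the root (F) lowest for root position: F, Ab, C, E.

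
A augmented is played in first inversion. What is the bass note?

A augmented is A–C#–E#. First inversion places the third in the bass: C#.

C#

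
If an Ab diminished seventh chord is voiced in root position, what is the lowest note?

Ab

In root position the root is lowest. For Ab diminished seventh (Ab–Cb–Ebb–Gbb) that is Ab.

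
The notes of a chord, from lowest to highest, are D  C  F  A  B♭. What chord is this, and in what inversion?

Bb major ninth, first inversion

Reducing to letter names: D, C, F, A, Bb. These stack in thirds as Bb–D–F–A–C — a Bb major ninth chord.
D is the third of Bb major ninth; third in the bass means first inversion.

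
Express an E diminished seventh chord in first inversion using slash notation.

Edim7/G

First inversion of E diminished seventh has the third (G) in the bass. As a slash chord: Edim7/G.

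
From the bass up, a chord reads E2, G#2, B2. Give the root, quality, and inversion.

E major, root position

The pitch classes E, G#, B arrange in thirds as E–G#–B: an E major triad.
The lowest note is E, the root of the chord, so this is root position (figured bass 5/3).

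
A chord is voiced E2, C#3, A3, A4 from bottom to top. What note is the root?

Reordering E, C#, A into stacked thirds gives A–C#–E; the bottom of that stack, A, is the root.

A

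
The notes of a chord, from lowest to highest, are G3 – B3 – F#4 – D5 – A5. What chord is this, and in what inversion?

G major ninth, root position

The distinct note names are G, B, F#, D, A. Stacked in thirds they read G–B–D–F#–A, which is a major ninth chord on G.
G is the root of G major ninth; root in the bass means root position.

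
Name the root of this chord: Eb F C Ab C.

F

Eb, F, C, Ab are the tones of an F minor seventh chord (F–Ab–C–Eb), making F the root.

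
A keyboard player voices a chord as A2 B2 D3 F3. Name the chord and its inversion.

The distinct note names are A, B, D, F. Stacked in thirds they read B–D–F–A, which is a half-diminished seventh chord on B.
The lowest note is A, the seventh of the chord, so this is third inversion (figured bass 4/2).

B half-diminished seventh, third inversion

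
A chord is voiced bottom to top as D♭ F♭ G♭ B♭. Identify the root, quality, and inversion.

Gb dominant seventh, second inversion

Reducing to letter names: Db, Fb, Gb, Bb. These stack in thirds as Gb–Bb–Db–Fb — a Gb dominant seventh chord.
The lowest note is Db, the fifth of the chord, so this is second inversion (figured bass 4/3).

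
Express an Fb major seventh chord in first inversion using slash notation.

Fbmaj7/Ab

First inversion of Fb major seventh has the third (Ab) in the bass. As a slash chord: Fbmaj7/Ab.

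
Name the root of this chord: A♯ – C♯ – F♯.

F#

The distinct letter names are A#, C#, F#. Arranged as a stack of thirds they read F#–A#–C#, so F# is the root (an F# major triad).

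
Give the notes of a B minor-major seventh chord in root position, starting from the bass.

B minor-major seventh is B–D–F#–A#. Root position puts the root (B) in the bass, with the remaining tones above: B, D, F#, A#.

B, D, F#, A#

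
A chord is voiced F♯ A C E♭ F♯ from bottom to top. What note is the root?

F#

Reordering F#, A, C, Eb into stacked thirds gives F#–A–C–Eb; the bottom of that stack, F#, is the root.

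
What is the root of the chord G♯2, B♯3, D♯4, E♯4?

The distinct letter names are G#, B#, D#, E#. Arranged as a stack of thirds they read E#–G#–B#–D#, so E# is the root (an E# minor seventh chord).

E#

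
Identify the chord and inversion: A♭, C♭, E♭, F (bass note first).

Reducing to letter names: Ab, Cb, Eb, F. These stack in thirds as F–Ab–Cb–Eb — an F half-diminished seventh chord.
With the third (Ab) in the bass, the chord is in first inversion (figured bass 6/5).

F half-diminished seventh, first inversion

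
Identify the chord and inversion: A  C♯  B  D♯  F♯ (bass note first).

The distinct note names are A, C#, B, D#, F#. Stacked in thirds they read B–D#–F#–A–C#, which is a dominant ninth chord on B.
A is the seventh of B dominant ninth; seventh in the bass means third inversion.

B dominant ninth, third inversion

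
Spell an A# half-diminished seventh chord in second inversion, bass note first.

E, G#, A#, C#

A# half-diminished seventh is A#–C#–E–G#. Second inversion puts the fifth (E) in the bass, with the remaining tones above: E, G#, A#, C#.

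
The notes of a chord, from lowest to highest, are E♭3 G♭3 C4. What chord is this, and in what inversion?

C diminished, first inversion

The distinct note names are Eb, Gb, C. Stacked in thirds they read C–Eb–Gb, which is a diminished triad on C.
Eb is the third of C diminished; third in the bass means first inversion (figured bass 6).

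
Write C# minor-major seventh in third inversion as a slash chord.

Third inversion of C# minor-major seventh has the seventh (B#) in the bass. As a slash chord: C#m(maj7)/B#.

C#m(maj7)/B#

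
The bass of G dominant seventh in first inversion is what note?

The third of G dominant seventh (G–B–D–F) is B; that is the bass in first inversion.

B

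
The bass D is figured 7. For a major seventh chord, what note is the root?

D

The figures 7 mean the root of the chord is in the bass. If D is the root of a major seventh chord, the root is D (chord tones D–F#–A–C#).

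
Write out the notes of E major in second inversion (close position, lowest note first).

Spelling E major: E–G#–B. In second inversion the fifth is bass, giving B, E, G# from the bottom.

B, E, G#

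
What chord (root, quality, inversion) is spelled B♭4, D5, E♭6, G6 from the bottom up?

Eb major seventh, second inversion

The pitch classes Bb, D, Eb, G arrange in thirds as Eb–G–Bb–D: an Eb major seventh chord.
The lowest note is Bb, the fifth of the chord, so this is second inversion (figured bass 4/3).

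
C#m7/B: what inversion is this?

third inversion

C#m7/B means C# minor seventh with B in the bass. B is the seventh of C# minor seventh (C#–E–G#–B), so this is third inversion.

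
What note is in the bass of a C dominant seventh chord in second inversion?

G

In second inversion the fifth is lowest. For C dominant seventh (C–E–G–Bb) that is G.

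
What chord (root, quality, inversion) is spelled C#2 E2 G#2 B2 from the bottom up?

The distinct note names are C#, E, G#, B. Stacked in thirds they read C#–E–G#–B, which is a minor seventh chord on C#.
With the root (C#) in the bass, the chord is in root position (figured bass 7).

C# minor seventh, root position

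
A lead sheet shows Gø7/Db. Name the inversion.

Gø7/Db means G half-diminished seventh with Db in the bass. Db is the fifth of G half-diminished seventh (G–Bb–Db–F), so this is second inversion.

second inversion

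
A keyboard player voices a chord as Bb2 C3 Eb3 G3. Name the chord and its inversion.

C minor seventh, third inversion

The pitch classes Bb, C, Eb, G arrange in thirds as C–Eb–G–Bb: a C minor seventh chord.
Bb is the seventh of C minor seventh; seventh in the bass means third inversion (figured bass 4/2).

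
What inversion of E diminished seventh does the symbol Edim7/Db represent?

third inversion

Edim7/Db means E diminished seventh with Db in the bass. Db is the seventh of E diminished seventh (E–G–Bb–Db), so this is third inversion.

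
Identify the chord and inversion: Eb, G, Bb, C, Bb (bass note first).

C minor seventh, first inversion

Reducing to letter names: Eb, G, Bb, C. These stack in thirds as C–Eb–G–Bb — a C minor seventh chord.
The lowest note is Eb, the third of the chord, so this is first inversion (figured bass 6/5).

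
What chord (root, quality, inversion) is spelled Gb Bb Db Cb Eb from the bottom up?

The distinct note names are Gb, Bb, Db, Cb, Eb. Stacked in thirds they read Cb–Eb–Gb–Bb–Db, which is a major ninth chord on Cb.
The lowest note is Gb, the fifth of the chord, so this is second inversion.

Cb major ninth, second inversion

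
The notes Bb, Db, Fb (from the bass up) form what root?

Bb

The distinct letter names are Bb, Db, Fb. Arranged as a stack of thirds they read Bb–Db–Fb, so Bb is the root (a Bb diminished triad).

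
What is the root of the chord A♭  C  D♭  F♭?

Reordering Ab, C, Db, Fb into stacked thirds gives Db–Fb–Ab–C; the bottom of that stack, Db, is the root.

Db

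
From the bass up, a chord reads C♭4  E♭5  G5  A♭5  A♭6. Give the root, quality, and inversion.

Ab minor-major seventh, first inversion

Reducing to letter names: Cb, Eb, G, Ab. These stack in thirds as Ab–Cb–Eb–G — an Ab minor-major seventh chord.
With the third (Cb) in the bass, the chord is in first inversion (figured bass 6/5).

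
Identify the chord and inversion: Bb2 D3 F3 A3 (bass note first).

The distinct note names are Bb, D, F, A. Stacked in thirds they read Bb–D–F–A, which is a major seventh chord on Bb.
With the root (Bb) in the bass, the chord is in root position (figured bass 7).

Bb major seventh, root position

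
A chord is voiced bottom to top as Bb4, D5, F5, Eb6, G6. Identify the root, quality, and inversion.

Reducing to letter names: Bb, D, F, Eb, G. These stack in thirds as Eb–G–Bb–D–F — an Eb major ninth chord.
The lowest note is Bb, the fifth of the chord, so this is second inversion.

Eb major ninth, second inversion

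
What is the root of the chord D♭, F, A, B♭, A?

Db, F, A, Bb are the tones of a Bb minor-major seventh chord (Bb–Db–F–A), making Bb the root.

Bb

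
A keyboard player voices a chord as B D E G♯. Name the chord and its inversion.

E dominant seventh, second inversion

Reducing to letter names: B, D, E, G#. These stack in thirds as E–G#–B–D — an E dominant seventh chord.
The lowest note is B, the fifth of the chord, so this is second inversion (figured bass 4/3).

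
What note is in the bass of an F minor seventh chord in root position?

F

The root of F minor seventh (F–Ab–C–Eb) is F; that is the bass in root position.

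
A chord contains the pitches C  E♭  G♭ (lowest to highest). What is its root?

C, Eb, Gb are the tones of a C diminished triad (C–Eb–Gb), making C the root.

C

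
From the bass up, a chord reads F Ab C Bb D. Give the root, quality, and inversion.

The distinct note names are F, Ab, C, Bb, D. Stacked in thirds they read Bb–D–F–Ab–C, which is a dominant ninth chord on Bb.
With the fifth (F) in the bass, the chord is in second inversion.

Bb dominant ninth, second inversion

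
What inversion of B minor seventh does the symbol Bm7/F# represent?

second inversion

Bm7/F# means B minor seventh with F# in the bass. F# is the fifth of B minor seventh (B–D–F#–A), so this is second inversion.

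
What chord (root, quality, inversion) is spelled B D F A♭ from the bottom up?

B diminished seventh, root position

The pitch classes B, D, F, Ab arrange in thirds as B–D–F–Ab: a B diminished seventh chord.
With the root (B) in the bass, the chord is in root position (figured bass 7).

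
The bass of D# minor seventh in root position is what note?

In root position the root is lowest. For D# minor seventh (D#–F#–A#–C#) that is D#.

D#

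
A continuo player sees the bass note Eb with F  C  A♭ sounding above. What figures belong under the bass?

4/2

The notes Eb, F, C, Ab stack in thirds as F–Ab–C–Eb — an F minor seventh chord. The bass Eb is the seventh, so this is third inversion: figured 4/2.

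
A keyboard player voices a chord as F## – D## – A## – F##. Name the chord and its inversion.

D## minor, first inversion

Reducing to letter names: F##, D##, A##. These stack in thirds as D##–F##–A## — a D## minor triad.
With the third (F##) in the bass, the chord is in first inversion (figured bass 6).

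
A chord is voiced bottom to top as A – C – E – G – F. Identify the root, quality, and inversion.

F major ninth, first inversion

The pitch classes A, C, E, G, F arrange in thirds as F–A–C–E–G: an F major ninth chord.
With the third (A) in the bass, the chord is in first inversion.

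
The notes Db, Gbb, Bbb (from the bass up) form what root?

Db, Gbb, Bbb are the tones of a Gbb augmented triad (Gbb–Bbb–Db), making Gbb the root.

Gbb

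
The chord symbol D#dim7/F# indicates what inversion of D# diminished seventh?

D#dim7/F# means D# diminished seventh with F# in the bass. F# is the third of D# diminished seventh (D#–F#–A–C), so this is first inversion.

first inversion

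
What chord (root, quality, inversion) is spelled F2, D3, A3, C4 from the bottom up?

D minor seventh, first inversion

The distinct note names are F, D, A, C. Stacked in thirds they read D–F–A–C, which is a minor seventh chord on D.
With the third (F) in the bass, the chord is in first inversion (figured bass 6/5).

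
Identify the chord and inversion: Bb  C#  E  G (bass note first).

C# diminished seventh, third inversion

The distinct note names are Bb, C#, E, G. Stacked in thirds they read C#–E–G–Bb, which is a diminished seventh chord on C#.
With the seventh (Bb) in the bass, the chord is in third inversion (figured bass 4/2).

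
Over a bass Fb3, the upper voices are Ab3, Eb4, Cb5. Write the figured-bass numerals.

7

The notes Fb, Ab, Eb, Cb stack in thirds as Fb–Ab–Cb–Eb — an Fb major seventh chord. The bass Fb is the root, so this is root position: figured 7.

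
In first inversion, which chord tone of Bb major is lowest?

D

Bb major is Bb–D–F. First inversion places the third in the bass: D.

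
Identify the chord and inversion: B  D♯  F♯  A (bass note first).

The distinct note names are B, D#, F#, A. Stacked in thirds they read B–D#–F#–A, which is a dominant seventh chord on B.
With the root (B) in the bass, the chord is in root position (figured bass 7).

B dominant seventh, root position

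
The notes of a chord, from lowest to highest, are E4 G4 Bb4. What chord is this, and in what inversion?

E diminished, root position

The distinct note names are E, G, Bb. Stacked in thirds they read E–G–Bb, which is a diminished triad on E.
The lowest note is E, the root of the chord, so this is root position (figured bass 5/3).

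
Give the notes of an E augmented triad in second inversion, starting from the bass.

B#, E, G#

The chord tones are E–G#–B#. With the fifth (B#) lowest for second inversion: B#, E, G#.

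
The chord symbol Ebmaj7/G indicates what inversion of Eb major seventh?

first inversion

Ebmaj7/G means Eb major seventh with G in the bass. G is the third of Eb major seventh (Eb–G–Bb–D), so this is first inversion.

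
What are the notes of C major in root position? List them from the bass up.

The chord tones are C–E–G. With the root (C) lowest for root position: C, E, G.

C, E, G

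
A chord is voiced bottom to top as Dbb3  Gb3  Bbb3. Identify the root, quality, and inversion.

The distinct note names are Dbb, Gb, Bbb. Stacked in thirds they read Gb–Bbb–Dbb, which is a diminished triad on Gb.
Dbb is the fifth of Gb diminished; fifth in the bass means second inversion (figured bass 6/4).

Gb diminished, second inversion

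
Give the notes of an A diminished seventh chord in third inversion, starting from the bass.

Spelling A diminished seventh: A–C–Eb–Gb. In third inversion the seventh is bass, giving Gb, A, C, Eb from the bottom.

Gb, A, C, Eb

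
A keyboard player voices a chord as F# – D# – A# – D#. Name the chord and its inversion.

D# minor, first inversion

Reducing to letter names: F#, D#, A#. These stack in thirds as D#–F#–A# — a D# minor triad.
F# is the third of D# minor; third in the bass means first inversion (figured bass 6).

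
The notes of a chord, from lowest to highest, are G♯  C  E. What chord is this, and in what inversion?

The distinct note names are G#, C, E. Stacked in thirds they read C–E–G#, which is an augmented triad on C.
G# is the fifth of C augmented; fifth in the bass means second inversion (figured bass 6/4).

C augmented, second inversion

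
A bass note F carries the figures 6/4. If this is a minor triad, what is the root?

The figures 6/4 mean the fifth of the chord is in the bass. If F is the fifth of a minor triad, the root is Bb (chord tones Bb–Db–F).

Bb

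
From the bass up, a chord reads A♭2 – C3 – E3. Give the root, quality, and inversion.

Reducing to letter names: Ab, C, E. These stack in thirds as Ab–C–E — an Ab augmented triad.
Ab is the root of Ab augmented; root in the bass means root position (figured bass 5/3).

Ab augmented, root position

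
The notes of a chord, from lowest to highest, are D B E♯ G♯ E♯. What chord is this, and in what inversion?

Reducing to letter names: D, B, E#, G#. These stack in thirds as E#–G#–B–D — an E# diminished seventh chord.
D is the seventh of E# diminished seventh; seventh in the bass means third inversion (figured bass 4/2).

E# diminished seventh, third inversion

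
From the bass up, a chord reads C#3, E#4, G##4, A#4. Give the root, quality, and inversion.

A# minor-major seventh, first inversion

The distinct note names are C#, E#, G##, A#. Stacked in thirds they read A#–C#–E#–G##, which is a minor-major seventh chord on A#.
C# is the third of A# minor-major seventh; third in the bass means first inversion (figured bass 6/5).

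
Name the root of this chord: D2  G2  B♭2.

G

The distinct letter names are D, G, Bb. Arranged as a stack of thirds they read G–Bb–D, so G is the root (a G minor triad).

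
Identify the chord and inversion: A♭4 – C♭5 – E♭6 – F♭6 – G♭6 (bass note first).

The distinct note names are Ab, Cb, Eb, Fb, Gb. Stacked in thirds they read Fb–Ab–Cb–Eb–Gb, which is a major ninth chord on Fb.
Ab is the third of Fb major ninth; third in the bass means first inversion.

Fb major ninth, first inversion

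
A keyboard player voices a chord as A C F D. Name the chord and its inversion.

The pitch classes A, C, F, D arrange in thirds as D–F–A–C: a D minor seventh chord.
With the fifth (A) in the bass, the chord is in second inversion (figured bass 4/3).

D minor seventh, second inversion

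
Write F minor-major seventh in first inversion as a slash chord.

Fm(maj7)/Ab

First inversion of F minor-major seventh has the third (Ab) in the bass. As a slash chord: Fm(maj7)/Ab.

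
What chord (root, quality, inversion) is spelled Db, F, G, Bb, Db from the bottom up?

The distinct note names are Db, F, G, Bb. Stacked in thirds they read G–Bb–Db–F, which is a half-diminished seventh chord on G.
Db is the fifth of G half-diminished seventh; fifth in the bass means second inversion (figured bass 4/3).

G half-diminished seventh, second inversion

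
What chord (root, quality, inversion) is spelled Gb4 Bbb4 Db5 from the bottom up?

Reducing to letter names: Gb, Bbb, Db. These stack in thirds as Gb–Bbb–Db — a Gb minor triad.
With the root (Gb) in the bass, the chord is in root position (figured bass 5/3).

Gb minor, root position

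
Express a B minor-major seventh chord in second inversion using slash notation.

Second inversion of B minor-major seventh has the fifth (F#) in the bass. As a slash chord: Bm(maj7)/F#.

Bm(maj7)/F#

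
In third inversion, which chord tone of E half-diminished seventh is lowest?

In third inversion the seventh is lowest. For E half-diminished seventh (E–G–Bb–D) that is D.

D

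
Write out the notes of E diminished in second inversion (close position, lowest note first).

The chord tones are E–G–Bb. With the fifth (Bb) lowest for second inversion: Bb, E, G.

Bb, E, G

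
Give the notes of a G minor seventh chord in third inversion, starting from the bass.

G minor seventh is G–Bb–D–F. Third inversion puts the seventh (F) in the bass, with the remaining tones above: F, G, Bb, D.

F, G, Bb, D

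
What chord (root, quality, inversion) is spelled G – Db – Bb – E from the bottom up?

Reducing to letter names: G, Db, Bb, E. These stack in thirds as E–G–Bb–Db — an E diminished seventh chord.
G is the third of E diminished seventh; third in the bass means first inversion (figured bass 6/5).

E diminished seventh, first inversion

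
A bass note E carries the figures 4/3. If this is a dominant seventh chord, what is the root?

A

The figures 4/3 mean the fifth of the chord is in the bass. If E is the fifth of a dominant seventh chord, the root is A (chord tones A–C#–E–G).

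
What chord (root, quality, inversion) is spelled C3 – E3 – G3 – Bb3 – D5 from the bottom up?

Reducing to letter names: C, E, G, Bb, D. These stack in thirds as C–E–G–Bb–D — a C dominant ninth chord.
The lowest note is C, the root of the chord, so this is root position.

C dominant ninth, root position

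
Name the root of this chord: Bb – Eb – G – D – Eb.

Bb, Eb, G, D are the tones of an Eb major seventh chord (Eb–G–Bb–D), making Eb the root.

Eb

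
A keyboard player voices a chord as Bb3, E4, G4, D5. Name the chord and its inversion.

The distinct note names are Bb, E, G, D. Stacked in thirds they read E–G–Bb–D, which is a half-diminished seventh chord on E.
The lowest note is Bb, the fifth of the chord, so this is second inversion (figured bass 4/3).

E half-diminished seventh, second inversion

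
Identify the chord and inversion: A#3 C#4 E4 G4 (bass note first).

A# diminished seventh, root position

The pitch classes A#, C#, E, G arrange in thirds as A#–C#–E–G: an A# diminished seventh chord.
With the root (A#) in the bass, the chord is in root position (figured bass 7).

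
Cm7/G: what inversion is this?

Cm7/G means C minor seventh with G in the bass. G is the fifth of C minor seventh (C–Eb–G–Bb), so this is second inversion.

second inversion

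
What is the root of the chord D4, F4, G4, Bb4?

G

The distinct letter names are D, F, G, Bb. Arranged as a stack of thirds they read G–Bb–D–F, so G is the root (a G minor seventh chord).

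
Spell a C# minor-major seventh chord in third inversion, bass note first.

Spelling C# minor-major seventh: C#–E–G#–B#. In third inversion the seventh is bass, giving B#, C#, E, G# from the bottom.

B#, C#, E, G#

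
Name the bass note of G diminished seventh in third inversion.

G diminished seventh is G–Bb–Db–Fb. Third inversion places the seventh in the bass: Fb.

Fb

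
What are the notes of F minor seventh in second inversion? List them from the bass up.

The chord tones are F–Ab–C–Eb. With the fifth (C) lowest for second inversion: C, Eb, F, Ab.

C, Eb, F, Ab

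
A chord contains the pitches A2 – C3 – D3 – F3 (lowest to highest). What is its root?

D

Reordering A, C, D, F into stacked thirds gives D–F–A–C; the bottom of that stack, D, is the root.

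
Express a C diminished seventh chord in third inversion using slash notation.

Cdim7/Bbb

Third inversion of C diminished seventh has the seventh (Bbb) in the bass. As a slash chord: Cdim7/Bbb.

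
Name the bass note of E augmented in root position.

E

The root of E augmented (E–G#–B#) is E; that is the bass in root position.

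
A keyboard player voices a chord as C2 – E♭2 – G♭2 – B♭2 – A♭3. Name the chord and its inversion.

Ab dominant ninth, first inversion

Reducing to letter names: C, Eb, Gb, Bb, Ab. These stack in thirds as Ab–C–Eb–Gb–Bb — an Ab dominant ninth chord.
The lowest note is C, the third of the chord, so this is first inversion.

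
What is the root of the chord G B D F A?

Reordering G, B, D, F, A into stacked thirds gives G–B–D–F–A; the bottom of that stack, G, is the root.

G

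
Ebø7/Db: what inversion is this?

third inversion

Ebø7/Db means Eb half-diminished seventh with Db in the bass. Db is the seventh of Eb half-diminished seventh (Eb–Gb–Bbb–Db), so this is third inversion.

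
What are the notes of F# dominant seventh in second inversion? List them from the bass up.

C#, E, F#, A#

F# dominant seventh is F#–A#–C#–E. Second inversion puts the fifth (C#) in the bass, with the remaining tones above: C#, E, F#, A#.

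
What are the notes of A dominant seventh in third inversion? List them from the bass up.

A dominant seventh is A–C#–E–G. Third inversion puts the seventh (G) in the bass, with the remaining tones above: G, A, C#, E.

G, A, C#, E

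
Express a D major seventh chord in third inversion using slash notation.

Third inversion of D major seventh has the seventh (C#) in the bass. As a slash chord: Dmaj7/C#.

Dmaj7/C#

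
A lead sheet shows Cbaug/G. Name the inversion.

second inversion

Cbaug/G means Cb augmented with G in the bass. G is the fifth of Cb augmented (Cb–Eb–G), so this is second inversion.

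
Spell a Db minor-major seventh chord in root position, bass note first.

Db, Fb, Ab, C

Spelling Db minor-major seventh: Db–Fb–Ab–C. In root position the root is bass, giving Db, Fb, Ab, C from the bottom.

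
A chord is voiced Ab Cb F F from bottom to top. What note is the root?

Ab, Cb, F are the tones of an F diminished triad (F–Ab–Cb), making F the root.

F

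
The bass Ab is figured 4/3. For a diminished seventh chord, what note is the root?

D

The figures 4/3 mean the fifth of the chord is in the bass. If Ab is the fifth of a diminished seventh chord, the root is D (chord tones D–F–Ab–Cb).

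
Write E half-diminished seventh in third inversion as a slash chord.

Eø7/D

Third inversion of E half-diminished seventh has the seventh (D) in the bass. As a slash chord: Eø7/D.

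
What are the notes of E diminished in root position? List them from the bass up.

The chord tones are E–G–Bb. With the root (E) lowest for root position: E, G, Bb.

E, G, Bb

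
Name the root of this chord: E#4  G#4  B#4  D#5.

Reordering E#, G#, B#, D# into stacked thirds gives E#–G#–B#–D#; the bottom of that stack, E#, is the root.

E#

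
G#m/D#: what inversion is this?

second inversion

G#m/D# means G# minor with D# in the bass. D# is the fifth of G# minor (G#–B–D#), so this is second inversion.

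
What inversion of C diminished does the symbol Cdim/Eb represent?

first inversion

Cdim/Eb means C diminished with Eb in the bass. Eb is the third of C diminished (C–Eb–Gb), so this is first inversion.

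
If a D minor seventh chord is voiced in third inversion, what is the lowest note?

C

D minor seventh is D–F–A–C. Third inversion places the seventh in the bass: C.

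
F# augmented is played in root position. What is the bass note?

F#

The root of F# augmented (F#–A#–C##) is F#; that is the bass in root position.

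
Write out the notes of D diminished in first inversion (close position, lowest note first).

Spelling D diminished: D–F–Ab. In first inversion the third is bass, giving F, Ab, D from the bottom.

F, Ab, D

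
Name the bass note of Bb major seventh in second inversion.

In second inversion the fifth is lowest. For Bb major seventh (Bb–D–F–A) that is F.

F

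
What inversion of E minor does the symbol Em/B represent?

second inversion

Em/B means E minor with B in the bass. B is the fifth of E minor (E–G–B), so this is second inversion.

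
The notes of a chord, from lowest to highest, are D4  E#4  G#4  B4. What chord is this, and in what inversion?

E# diminished seventh, third inversion

The distinct note names are D, E#, G#, B. Stacked in thirds they read E#–G#–B–D, which is a diminished seventh chord on E#.
D is the seventh of E# diminished seventh; seventh in the bass means third inversion (figured bass 4/2).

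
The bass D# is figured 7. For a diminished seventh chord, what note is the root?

D#

The figures 7 mean the root of the chord is in the bass. If D# is the root of a diminished seventh chord, the root is D# (chord tones D#–F#–A–C).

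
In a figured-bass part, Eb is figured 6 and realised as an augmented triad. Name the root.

The figures 6 mean the third of the chord is in the bass. If Eb is the third of an augmented triad, the root is Cb (chord tones Cb–Eb–G).

Cb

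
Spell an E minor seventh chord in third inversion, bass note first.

D, E, G, B

E minor seventh is E–G–B–D. Third inversion puts the seventh (D) in the bass, with the remaining tones above: D, E, G, B.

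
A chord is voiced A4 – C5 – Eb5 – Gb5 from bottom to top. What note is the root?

A

A, C, Eb, Gb are the tones of an A diminished seventh chord (A–C–Eb–Gb), making A the root.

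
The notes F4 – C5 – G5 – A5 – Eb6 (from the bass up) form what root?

F, C, G, A, Eb are the tones of an F dominant ninth chord (F–A–C–Eb–G), making F the root.

F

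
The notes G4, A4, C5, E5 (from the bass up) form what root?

Reordering G, A, C, E into stacked thirds gives A–C–E–G; the bottom of that stack, A, is the root.

A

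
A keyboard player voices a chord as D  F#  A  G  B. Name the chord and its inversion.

The distinct note names are D, F#, A, G, B. Stacked in thirds they read G–B–D–F#–A, which is a major ninth chord on G.
With the fifth (D) in the bass, the chord is in second inversion.

G major ninth, second inversion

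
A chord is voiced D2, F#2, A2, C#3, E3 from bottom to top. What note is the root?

D

Reordering D, F#, A, C#, E into stacked thirds gives D–F#–A–C#–E; the bottom of that stack, D, is the root.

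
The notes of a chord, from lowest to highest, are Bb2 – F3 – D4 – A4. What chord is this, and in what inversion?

Bb major seventh, root position

The distinct note names are Bb, F, D, A. Stacked in thirds they read Bb–D–F–A, which is a major seventh chord on Bb.
Bb is the root of Bb major seventh; root in the bass means root position (figured bass 7).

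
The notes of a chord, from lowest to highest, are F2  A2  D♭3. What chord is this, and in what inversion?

Db augmented, first inversion

Reducing to letter names: F, A, Db. These stack in thirds as Db–F–A — a Db augmented triad.
With the third (F) in the bass, the chord is in first inversion (figured bass 6).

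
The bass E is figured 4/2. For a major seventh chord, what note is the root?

F

The figures 4/2 mean the seventh of the chord is in the bass. If E is the seventh of a major seventh chord, the root is F (chord tones F–A–C–E).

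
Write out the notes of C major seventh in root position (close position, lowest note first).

Spelling C major seventh: C–E–G–B. In root position the root is bass, giving C, E, G, B from the bottom.

C, E, G, B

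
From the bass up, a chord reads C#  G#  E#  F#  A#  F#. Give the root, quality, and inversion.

F# major ninth, second inversion

The distinct note names are C#, G#, E#, F#, A#. Stacked in thirds they read F#–A#–C#–E#–G#, which is a major ninth chord on F#.
With the fifth (C#) in the bass, the chord is in second inversion.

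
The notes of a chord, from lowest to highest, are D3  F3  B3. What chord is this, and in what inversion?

B diminished, first inversion

Reducing to letter names: D, F, B. These stack in thirds as B–D–F — a B diminished triad.
The lowest note is D, the third of the chord, so this is first inversion (figured bass 6).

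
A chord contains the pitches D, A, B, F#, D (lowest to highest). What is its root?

D, A, B, F# are the tones of a B minor seventh chord (B–D–F#–A), making B the root.

B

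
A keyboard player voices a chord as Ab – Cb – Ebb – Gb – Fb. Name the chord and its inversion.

Fb dominant ninth, first inversion

The pitch classes Ab, Cb, Ebb, Gb, Fb arrange in thirds as Fb–Ab–Cb–Ebb–Gb: an Fb dominant ninth chord.
With the third (Ab) in the bass, the chord is in first inversion.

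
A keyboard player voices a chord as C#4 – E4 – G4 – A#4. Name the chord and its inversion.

The pitch classes C#, E, G, A# arrange in thirds as A#–C#–E–G: an A# diminished seventh chord.
With the third (C#) in the bass, the chord is in first inversion (figured bass 6/5).

A# diminished seventh, first inversion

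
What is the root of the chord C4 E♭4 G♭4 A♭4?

C, Eb, Gb, Ab are the tones of an Ab dominant seventh chord (Ab–C–Eb–Gb), making Ab the root.

Ab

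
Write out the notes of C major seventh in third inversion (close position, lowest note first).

The chord tones are C–E–G–B. With the seventh (B) lowest for third inversion: B, C, E, G.

B, C, E, G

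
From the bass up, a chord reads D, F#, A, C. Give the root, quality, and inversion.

Reducing to letter names: D, F#, A, C. These stack in thirds as D–F#–A–C — a D dominant seventh chord.
The lowest note is D, the root of the chord, so this is root position (figured bass 7).

D dominant seventh, root position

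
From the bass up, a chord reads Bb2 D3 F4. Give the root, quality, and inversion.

The distinct note names are Bb, D, F. Stacked in thirds they read Bb–D–F, which is a major triad on Bb.
Bb is the root of Bb major; root in the bass means root position (figured bass 5/3).

Bb major, root position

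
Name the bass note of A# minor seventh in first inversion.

C#

A# minor seventh is A#–C#–E#–G#. First inversion places the third in the bass: C#.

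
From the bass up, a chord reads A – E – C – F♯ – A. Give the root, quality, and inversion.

The distinct note names are A, E, C, F#. Stacked in thirds they read F#–A–C–E, which is a half-diminished seventh chord on F#.
A is the third of F# half-diminished seventh; third in the bass means first inversion (figured bass 6/5).

F# half-diminished seventh, first inversion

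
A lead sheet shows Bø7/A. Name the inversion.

Bø7/A means B half-diminished seventh with A in the bass. A is the seventh of B half-diminished seventh (B–D–F–A), so this is third inversion.

third inversion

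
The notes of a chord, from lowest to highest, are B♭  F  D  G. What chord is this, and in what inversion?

The pitch classes Bb, F, D, G arrange in thirds as G–Bb–D–F: a G minor seventh chord.
Bb is the third of G minor seventh; third in the bass means first inversion (figured bass 6/5).

G minor seventh, first inversion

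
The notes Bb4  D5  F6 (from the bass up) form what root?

Bb, D, F are the tones of a Bb major triad (Bb–D–F), making Bb the root.

Bb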